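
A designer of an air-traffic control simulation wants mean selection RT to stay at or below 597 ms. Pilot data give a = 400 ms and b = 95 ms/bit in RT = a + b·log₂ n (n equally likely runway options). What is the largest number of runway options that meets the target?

4

95·log₂ n ≤ 597 − 400 = 197, giving log₂ n ≤ 2.0737 and n ≤ 4.210. The largest whole number is 4.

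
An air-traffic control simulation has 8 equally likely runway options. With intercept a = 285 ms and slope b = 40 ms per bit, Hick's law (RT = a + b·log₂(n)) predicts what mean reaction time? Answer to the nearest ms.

log₂(8) = 3 bits, so RT = 285 + 40 × 3 ≈ 405.000 ms.

405 ms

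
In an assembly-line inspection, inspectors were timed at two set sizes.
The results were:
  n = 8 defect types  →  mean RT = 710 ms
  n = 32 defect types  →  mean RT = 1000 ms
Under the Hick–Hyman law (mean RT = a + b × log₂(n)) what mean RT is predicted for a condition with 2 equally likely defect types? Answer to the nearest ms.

420 ms

RT is linear in log₂ n, so two points fix the line:
  b = (1000 − 710) / (log₂ 32 − log₂ 8) = 290 / (5 − 3) = 145 ms/bit
  a = 710 − 145 × 3 = 275 ms
Then RT(2) = 275 + 145 × log₂ 2 = 275 + 145 × 1 ≈ 420.000 ms.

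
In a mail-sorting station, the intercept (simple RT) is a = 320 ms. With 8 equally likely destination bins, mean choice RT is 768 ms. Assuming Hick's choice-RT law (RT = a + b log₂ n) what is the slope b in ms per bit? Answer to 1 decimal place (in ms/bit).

8 alternatives carry log₂ 8 = 3 bits; the choice cost is 768 − 320 = 448 ms, so b = 448/3 = 149.333 ms/bit.

149.3 ms/bit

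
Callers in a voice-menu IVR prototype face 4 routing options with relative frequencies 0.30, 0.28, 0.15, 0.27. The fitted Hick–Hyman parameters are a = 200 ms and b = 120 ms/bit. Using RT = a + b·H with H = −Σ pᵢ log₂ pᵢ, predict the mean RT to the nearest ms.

435 ms

Entropy contributions −pᵢ log₂ pᵢ: 0.5211, 0.5142, 0.4105, 0.5100; sum H = 1.9559 bits.
RT = a + bH = 200 + 120·1.9559 = 434.71 ms.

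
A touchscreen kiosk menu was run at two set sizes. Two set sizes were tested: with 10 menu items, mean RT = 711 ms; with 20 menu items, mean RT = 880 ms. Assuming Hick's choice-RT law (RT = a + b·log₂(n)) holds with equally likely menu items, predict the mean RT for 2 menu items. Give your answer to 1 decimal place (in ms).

318.6 ms

With log₂ n on the abscissa the relation is linear; from the two conditions:
  b = (880 − 711) / (log₂ 20 − log₂ 10) = 169 / (4.3219 − 3.3219) = 169.000 ms/bit
  a = 711 − 169.000 × 3.3219 = 149.594 ms
Then RT(2) = 149.594 + 169.000 × log₂ 2 = 149.594 + 169.000 × 1 ≈ 318.594 ms.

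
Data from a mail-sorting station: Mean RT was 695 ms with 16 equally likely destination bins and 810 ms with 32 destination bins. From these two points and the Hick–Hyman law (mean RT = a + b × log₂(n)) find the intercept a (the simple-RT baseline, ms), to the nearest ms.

The slope on a log₂ axis is (810 − 695) / (5 − 4) = 115 ms/bit.
Intercept: a = 695 − 115·log₂(16) = 235.000 ms.

235 ms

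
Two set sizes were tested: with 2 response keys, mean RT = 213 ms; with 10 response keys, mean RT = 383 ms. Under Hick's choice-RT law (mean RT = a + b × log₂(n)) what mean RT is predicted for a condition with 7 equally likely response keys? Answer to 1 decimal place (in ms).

Fit slope and intercept:
  b = (383 − 213) / (log₂ 10 − log₂ 2) = 170 / (3.3219 − 1) = 73.215 ms/bit
  a = 213 − 73.215 × 1 = 139.785 ms
Then RT(7) = 139.785 + 73.215 × log₂ 7 = 139.785 + 73.215 × 2.8074 ≈ 345.326 ms.

345.3 ms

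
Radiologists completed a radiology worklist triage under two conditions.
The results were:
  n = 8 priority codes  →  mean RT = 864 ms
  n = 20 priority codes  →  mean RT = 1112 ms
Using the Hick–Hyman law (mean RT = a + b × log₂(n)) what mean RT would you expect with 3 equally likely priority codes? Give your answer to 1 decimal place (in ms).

598.5 ms

Solve the two-equation system in a and b:
  b = (1112 − 864) / (log₂ 20 − log₂ 8) = 248 / (4.3219 − 3) = 187.605 ms/bit
  a = 864 − 187.605 × 3 = 301.186 ms
Then RT(3) = 301.186 + 187.605 × log₂ 3 = 301.186 + 187.605 × 1.5850 ≈ 598.532 ms.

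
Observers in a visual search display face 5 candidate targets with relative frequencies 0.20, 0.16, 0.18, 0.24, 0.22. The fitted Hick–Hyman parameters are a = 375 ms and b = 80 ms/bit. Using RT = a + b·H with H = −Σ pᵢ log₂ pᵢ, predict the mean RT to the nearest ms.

Entropy contributions −pᵢ log₂ pᵢ: 0.4644, 0.4230, 0.4453, 0.4941, 0.4806; sum H = 2.3074 bits.
RT = a + bH = 375 + 80·2.3074 = 559.59 ms.

560 ms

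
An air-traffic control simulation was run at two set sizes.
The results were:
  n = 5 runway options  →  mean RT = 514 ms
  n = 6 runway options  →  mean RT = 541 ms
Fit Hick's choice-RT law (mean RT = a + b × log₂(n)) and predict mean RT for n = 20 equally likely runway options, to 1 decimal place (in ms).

Fit slope and intercept:
  b = (541 − 514) / (log₂ 6 − log₂ 5) = 27 / (2.5850 − 2.3219) = 102.648 ms/bit
  a = 514 − 102.648 × 2.3219 = 275.658 ms
Then RT(20) = 275.658 + 102.648 × log₂ 20 = 275.658 + 102.648 × 4.3219 ≈ 719.296 ms.

719.3 ms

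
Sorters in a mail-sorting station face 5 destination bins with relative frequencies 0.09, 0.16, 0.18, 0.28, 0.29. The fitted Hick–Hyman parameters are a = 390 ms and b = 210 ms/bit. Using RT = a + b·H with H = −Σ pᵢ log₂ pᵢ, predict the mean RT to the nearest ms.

Entropy contributions −pᵢ log₂ pᵢ: 0.3127, 0.4230, 0.4453, 0.5142, 0.5179; sum H = 2.2131 bits.
RT = a + bH = 390 + 210·2.2131 = 854.75 ms.

855 ms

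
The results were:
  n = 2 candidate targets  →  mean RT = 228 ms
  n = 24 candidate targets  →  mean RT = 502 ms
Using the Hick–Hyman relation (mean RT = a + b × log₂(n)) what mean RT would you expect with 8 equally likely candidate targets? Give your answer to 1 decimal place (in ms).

With log₂ n on the abscissa the relation is linear; from the two conditions:
  b = (502 − 228) / (log₂ 24 − log₂ 2) = 274 / (4.5850 − 1) = 76.430 ms/bit
  a = 228 − 76.430 × 1 = 151.570 ms
Then RT(8) = 151.570 + 76.430 × log₂ 8 = 151.570 + 76.430 × 3 ≈ 380.861 ms.

380.9 ms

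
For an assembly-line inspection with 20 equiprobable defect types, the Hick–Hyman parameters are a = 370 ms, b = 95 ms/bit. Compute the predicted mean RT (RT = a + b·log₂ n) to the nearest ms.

log₂(20) = 4.3219 bits, so RT = 370 + 95 × 4.3219 ≈ 780.583 ms.

781 ms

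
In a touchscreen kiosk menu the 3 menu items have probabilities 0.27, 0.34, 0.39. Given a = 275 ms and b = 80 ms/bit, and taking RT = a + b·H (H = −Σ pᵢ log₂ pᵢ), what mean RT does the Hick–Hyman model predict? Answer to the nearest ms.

401 ms

Entropy contributions −pᵢ log₂ pᵢ: 0.5100, 0.5292, 0.5298; sum H = 1.5690 bits.
RT = a + bH = 275 + 80·1.5690 = 400.52 ms.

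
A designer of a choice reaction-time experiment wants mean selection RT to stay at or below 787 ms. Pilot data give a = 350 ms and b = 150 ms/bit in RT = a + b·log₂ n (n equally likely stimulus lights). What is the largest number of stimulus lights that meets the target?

150·log₂ n ≤ 787 − 350 = 437, giving log₂ n ≤ 2.9133 and n ≤ 7.534. The largest whole number is 7.

7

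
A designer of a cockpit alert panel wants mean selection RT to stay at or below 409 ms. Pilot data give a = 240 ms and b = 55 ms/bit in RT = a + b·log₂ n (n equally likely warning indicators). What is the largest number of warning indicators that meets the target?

8

Information budget: (409 − 240)/55 = 3.0727 bits, so n ≤ 2^3.0727 = 8.414 → at most 8.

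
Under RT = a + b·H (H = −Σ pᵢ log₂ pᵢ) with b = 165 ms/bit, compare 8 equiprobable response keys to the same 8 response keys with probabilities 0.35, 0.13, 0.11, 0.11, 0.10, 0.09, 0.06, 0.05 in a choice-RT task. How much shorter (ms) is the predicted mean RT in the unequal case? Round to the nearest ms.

Equiprobable entropy H₀ = log₂ 8 = 3.0000 bits.
Skewed entropy H = −Σ pᵢ log₂ pᵢ = 2.7178 bits.
ΔRT = b·(H₀ − H) = 165 × 0.2822 = 46.56 ms.

47 ms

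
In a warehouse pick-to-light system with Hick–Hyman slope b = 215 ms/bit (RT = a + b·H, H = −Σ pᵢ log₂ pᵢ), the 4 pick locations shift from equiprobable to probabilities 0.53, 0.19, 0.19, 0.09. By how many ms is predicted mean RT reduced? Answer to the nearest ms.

The RT saving is b·ΔH. Equiprobable H₀ = log₂(4) = 2.0000 bits; with the given probabilities H = 1.7086 bits.
b·(H₀ − H) = 215 × (2.0000 − 1.7086) = 62.66 ms.

63 ms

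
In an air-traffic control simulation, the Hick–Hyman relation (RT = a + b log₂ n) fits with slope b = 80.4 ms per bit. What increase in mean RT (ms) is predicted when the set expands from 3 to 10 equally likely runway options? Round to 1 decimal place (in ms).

ΔRT = (a + b log₂ n₂) − (a + b log₂ n₁) = b·(log₂ n₂ − log₂ n₁).
log₂(10) − log₂(3) = 3.3219 − 1.5850 = 1.7370.
ΔRT = 80.4 × 1.7370 = 139.652 ms.

139.7 ms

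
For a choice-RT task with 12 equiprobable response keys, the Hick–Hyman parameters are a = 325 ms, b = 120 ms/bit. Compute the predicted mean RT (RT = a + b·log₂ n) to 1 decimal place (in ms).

log₂(12) = 3.5850 bits, so RT = 325 + 120 × 3.5850 ≈ 755.196 ms.

755.2 ms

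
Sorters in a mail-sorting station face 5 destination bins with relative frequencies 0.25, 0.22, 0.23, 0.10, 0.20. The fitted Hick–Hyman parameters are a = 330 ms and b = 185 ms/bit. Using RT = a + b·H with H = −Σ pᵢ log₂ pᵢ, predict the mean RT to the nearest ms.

749 ms

H = 0.25·log₂(1/0.25) + 0.22·log₂(1/0.22) + 0.23·log₂(1/0.23) + 0.10·log₂(1/0.10) + 0.20·log₂(1/0.20) = 2.2648 bits.
RT = 330 + 185 × 2.2648 = 748.99 ms.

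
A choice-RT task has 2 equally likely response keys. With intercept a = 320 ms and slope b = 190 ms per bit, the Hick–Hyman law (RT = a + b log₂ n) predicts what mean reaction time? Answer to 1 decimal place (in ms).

log₂(2) = 1 bits, so RT = 320 + 190 × 1 ≈ 510.000 ms.

510.0 ms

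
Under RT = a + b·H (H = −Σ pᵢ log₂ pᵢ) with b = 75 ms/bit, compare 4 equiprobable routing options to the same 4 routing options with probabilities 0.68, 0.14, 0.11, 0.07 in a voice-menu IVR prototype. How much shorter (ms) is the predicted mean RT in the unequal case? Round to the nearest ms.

Equiprobable entropy H₀ = log₂ 4 = 2.0000 bits.
Skewed entropy H = −Σ pᵢ log₂ pᵢ = 1.3943 bits.
ΔRT = b·(H₀ − H) = 75 × 0.6057 = 45.43 ms.

45 ms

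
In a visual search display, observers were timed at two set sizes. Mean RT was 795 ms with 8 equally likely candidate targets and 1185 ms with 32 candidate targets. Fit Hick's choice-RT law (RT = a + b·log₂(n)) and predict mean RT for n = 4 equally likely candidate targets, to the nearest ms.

600 ms

Fit slope and intercept:
  b = (1185 − 795) / (log₂ 32 − log₂ 8) = 390 / (5 − 3) = 195 ms/bit
  a = 795 − 195 × 3 = 210 ms
Then RT(4) = 210 + 195 × log₂ 4 = 210 + 195 × 2 ≈ 600.000 ms.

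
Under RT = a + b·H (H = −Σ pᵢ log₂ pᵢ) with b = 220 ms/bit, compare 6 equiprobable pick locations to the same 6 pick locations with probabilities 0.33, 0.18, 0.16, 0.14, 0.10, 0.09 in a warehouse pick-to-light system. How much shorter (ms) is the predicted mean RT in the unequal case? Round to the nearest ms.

32 ms

Equiprobable entropy H₀ = log₂ 6 = 2.5850 bits.
Skewed entropy H = −Σ pᵢ log₂ pᵢ = 2.4381 bits.
ΔRT = b·(H₀ − H) = 220 × 0.1469 = 32.31 ms.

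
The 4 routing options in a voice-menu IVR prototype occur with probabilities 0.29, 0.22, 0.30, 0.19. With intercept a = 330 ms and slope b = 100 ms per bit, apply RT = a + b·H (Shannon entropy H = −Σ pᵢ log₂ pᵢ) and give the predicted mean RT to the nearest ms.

527 ms

H = 0.29·log₂(1/0.29) + 0.22·log₂(1/0.22) + 0.30·log₂(1/0.30) + 0.19·log₂(1/0.19) = 1.9748 bits.
RT = 330 + 100 × 1.9748 = 527.48 ms.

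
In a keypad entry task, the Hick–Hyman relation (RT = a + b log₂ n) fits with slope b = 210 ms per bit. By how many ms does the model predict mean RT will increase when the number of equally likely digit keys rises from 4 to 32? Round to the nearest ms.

ΔRT = (a + b log₂ n₂) − (a + b log₂ n₁) = b·(log₂ n₂ − log₂ n₁).
log₂(32) − log₂(4) = log₂(32/4) = log₂(8) = 3.
ΔRT = 210 × 3.0000 = 630.000 ms.

630 ms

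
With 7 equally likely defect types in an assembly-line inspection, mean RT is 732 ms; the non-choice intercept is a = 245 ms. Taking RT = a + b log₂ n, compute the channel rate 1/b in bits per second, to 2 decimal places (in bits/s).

5.76 bits/s

b = (732 − 245)/log₂ 7 = 487/2.8074 = 173.473 ms per bit = 0.17347 s/bit; the reciprocal is 5.765 bits/s.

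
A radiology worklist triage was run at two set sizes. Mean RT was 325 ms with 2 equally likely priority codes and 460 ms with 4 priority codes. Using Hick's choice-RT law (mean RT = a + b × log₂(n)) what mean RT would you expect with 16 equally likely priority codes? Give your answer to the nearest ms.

730 ms

RT is linear in log₂ n, so two points fix the line:
  b = (460 − 325) / (log₂ 4 − log₂ 2) = 135 / (2 − 1) = 135 ms/bit
  a = 325 − 135 × 1 = 190 ms
Then RT(16) = 190 + 135 × log₂ 16 = 190 + 135 × 4 ≈ 730.000 ms.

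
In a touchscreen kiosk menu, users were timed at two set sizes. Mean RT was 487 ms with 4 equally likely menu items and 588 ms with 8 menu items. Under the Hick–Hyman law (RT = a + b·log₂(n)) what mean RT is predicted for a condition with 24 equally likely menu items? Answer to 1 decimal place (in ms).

RT is linear in log₂ n, so two points fix the line:
  b = (588 − 487) / (log₂ 8 − log₂ 4) = 101 / (3 − 2) = 101.000 ms/bit
  a = 487 − 101.000 × 2 = 285.000 ms
Then RT(24) = 285.000 + 101.000 × log₂ 24 = 285.000 + 101.000 × 4.5850 ≈ 748.081 ms.

748.1 ms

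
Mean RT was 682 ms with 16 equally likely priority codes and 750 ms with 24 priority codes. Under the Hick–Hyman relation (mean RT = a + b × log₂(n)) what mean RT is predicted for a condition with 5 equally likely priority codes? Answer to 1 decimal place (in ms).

486.9 ms

Fit slope and intercept:
  b = (750 − 682) / (log₂ 24 − log₂ 16) = 68 / (4.5850 − 4) = 116.247 ms/bit
  a = 682 − 116.247 × 4 = 217.013 ms
Then RT(5) = 217.013 + 116.247 × log₂ 5 = 217.013 + 116.247 × 2.3219 ≈ 486.930 ms.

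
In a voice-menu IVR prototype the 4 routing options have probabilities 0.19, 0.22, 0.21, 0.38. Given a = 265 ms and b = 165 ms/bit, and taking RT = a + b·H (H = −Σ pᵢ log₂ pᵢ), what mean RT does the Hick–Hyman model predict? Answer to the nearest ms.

585 ms

Entropy contributions −pᵢ log₂ pᵢ: 0.4552, 0.4806, 0.4728, 0.5305; sum H = 1.9391 bits.
RT = a + bH = 265 + 165·1.9391 = 584.95 ms.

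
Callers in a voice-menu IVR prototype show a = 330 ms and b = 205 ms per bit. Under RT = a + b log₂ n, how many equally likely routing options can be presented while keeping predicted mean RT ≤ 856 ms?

Information budget: (856 − 330)/205 = 2.5659 bits, so n ≤ 2^2.5659 = 5.921 → at most 5.

5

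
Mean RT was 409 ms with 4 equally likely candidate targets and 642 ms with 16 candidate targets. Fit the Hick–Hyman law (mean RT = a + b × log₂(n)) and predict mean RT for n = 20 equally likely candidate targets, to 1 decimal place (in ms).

679.5 ms

Fit slope and intercept:
  b = (642 − 409) / (log₂ 16 − log₂ 4) = 233 / (4 − 2) = 116.500 ms/bit
  a = 409 − 116.500 × 2 = 176.000 ms
Then RT(20) = 176.000 + 116.500 × log₂ 20 = 176.000 + 116.500 × 4.3219 ≈ 679.505 ms.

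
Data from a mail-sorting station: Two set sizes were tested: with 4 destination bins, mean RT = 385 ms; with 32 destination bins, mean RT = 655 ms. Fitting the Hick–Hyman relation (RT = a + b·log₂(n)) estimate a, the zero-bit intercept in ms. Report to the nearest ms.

205 ms

Slope: b = (655 − 385) / (log₂ 32 − log₂ 4) = 270/3.0000 = 90 ms/bit.
a = RT₁ − b·log₂ n₁ = 385 − 90 × 2 = 205.000 ms.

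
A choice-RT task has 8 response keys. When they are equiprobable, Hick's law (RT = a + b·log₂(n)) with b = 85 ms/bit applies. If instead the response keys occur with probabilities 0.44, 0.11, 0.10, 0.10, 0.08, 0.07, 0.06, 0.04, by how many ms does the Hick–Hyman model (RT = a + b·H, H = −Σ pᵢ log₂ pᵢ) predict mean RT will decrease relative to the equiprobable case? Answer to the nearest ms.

40 ms

The RT saving is b·ΔH. Equiprobable H₀ = log₂(8) = 3.0000 bits; with the given probabilities H = 2.5252 bits.
b·(H₀ − H) = 85 × (3.0000 − 2.5252) = 40.36 ms.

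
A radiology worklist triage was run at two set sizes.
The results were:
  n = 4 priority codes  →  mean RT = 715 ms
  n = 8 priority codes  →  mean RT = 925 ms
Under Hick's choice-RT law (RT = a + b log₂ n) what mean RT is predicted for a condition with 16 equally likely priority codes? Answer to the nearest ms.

Solve the two-equation system in a and b:
  b = (925 − 715) / (log₂ 8 − log₂ 4) = 210 / (3 − 2) = 210 ms/bit
  a = 715 − 210 × 2 = 295 ms
Then RT(16) = 295 + 210 × log₂ 16 = 295 + 210 × 4 ≈ 1135.000 ms.

1135 ms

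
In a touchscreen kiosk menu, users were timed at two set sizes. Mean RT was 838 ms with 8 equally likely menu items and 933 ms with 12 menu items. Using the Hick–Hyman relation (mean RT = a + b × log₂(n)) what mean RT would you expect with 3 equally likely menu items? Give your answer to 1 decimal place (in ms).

Fit slope and intercept:
  b = (933 − 838) / (log₂ 12 − log₂ 8) = 95 / (3.5850 − 3) = 162.404 ms/bit
  a = 838 − 162.404 × 3 = 350.789 ms
Then RT(3) = 350.789 + 162.404 × log₂ 3 = 350.789 + 162.404 × 1.5850 ≈ 608.193 ms.

608.2 ms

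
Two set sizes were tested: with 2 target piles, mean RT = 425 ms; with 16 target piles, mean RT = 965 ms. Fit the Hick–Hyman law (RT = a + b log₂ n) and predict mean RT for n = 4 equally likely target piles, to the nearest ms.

605 ms

Solve the two-equation system in a and b:
  b = (965 − 425) / (log₂ 16 − log₂ 2) = 540 / (4 − 1) = 180 ms/bit
  a = 425 − 180 × 1 = 245 ms
Then RT(4) = 245 + 180 × log₂ 4 = 245 + 180 × 2 ≈ 605.000 ms.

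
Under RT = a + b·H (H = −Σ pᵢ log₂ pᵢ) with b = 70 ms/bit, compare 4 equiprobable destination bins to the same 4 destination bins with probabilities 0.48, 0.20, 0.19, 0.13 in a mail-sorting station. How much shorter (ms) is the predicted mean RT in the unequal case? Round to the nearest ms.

The RT saving is b·ΔH. Equiprobable H₀ = log₂(4) = 2.0000 bits; with the given probabilities H = 1.8105 bits.
b·(H₀ − H) = 70 × (2.0000 − 1.8105) = 13.26 ms.

13 ms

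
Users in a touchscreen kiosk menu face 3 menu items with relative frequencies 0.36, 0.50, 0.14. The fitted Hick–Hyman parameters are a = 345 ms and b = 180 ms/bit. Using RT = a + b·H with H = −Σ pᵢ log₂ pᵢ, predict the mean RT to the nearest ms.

Entropy contributions −pᵢ log₂ pᵢ: 0.5306, 0.5000, 0.3971; sum H = 1.4277 bits.
RT = a + bH = 345 + 180·1.4277 = 601.99 ms.

602 ms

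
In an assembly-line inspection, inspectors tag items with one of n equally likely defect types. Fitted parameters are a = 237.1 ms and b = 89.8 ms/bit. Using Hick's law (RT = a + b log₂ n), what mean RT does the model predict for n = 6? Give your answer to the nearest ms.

log₂(6) = 2.5850 bits, so RT = 237.1 + 89.8 × 2.5850 ≈ 469.230 ms.

469 ms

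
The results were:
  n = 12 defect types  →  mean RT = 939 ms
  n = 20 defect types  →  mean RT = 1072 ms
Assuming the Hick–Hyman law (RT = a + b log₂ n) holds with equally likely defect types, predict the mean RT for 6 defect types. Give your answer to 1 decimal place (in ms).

With log₂ n on the abscissa the relation is linear; from the two conditions:
  b = (1072 − 939) / (log₂ 20 − log₂ 12) = 133 / (4.3219 − 3.5850) = 180.470 ms/bit
  a = 939 − 180.470 × 3.5850 = 292.023 ms
Then RT(6) = 292.023 + 180.470 × log₂ 6 = 292.023 + 180.470 × 2.5850 ≈ 758.530 ms.

758.5 ms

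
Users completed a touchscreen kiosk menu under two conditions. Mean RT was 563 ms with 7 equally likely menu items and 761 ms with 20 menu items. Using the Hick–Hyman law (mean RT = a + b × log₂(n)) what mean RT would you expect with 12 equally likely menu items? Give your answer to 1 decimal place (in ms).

Fit slope and intercept:
  b = (761 − 563) / (log₂ 20 − log₂ 7) = 198 / (4.3219 − 2.8074) = 130.730 ms/bit
  a = 563 − 130.730 × 2.8074 = 195.995 ms
Then RT(12) = 195.995 + 130.730 × log₂ 12 = 195.995 + 130.730 × 3.5850 ≈ 664.657 ms.

664.7 ms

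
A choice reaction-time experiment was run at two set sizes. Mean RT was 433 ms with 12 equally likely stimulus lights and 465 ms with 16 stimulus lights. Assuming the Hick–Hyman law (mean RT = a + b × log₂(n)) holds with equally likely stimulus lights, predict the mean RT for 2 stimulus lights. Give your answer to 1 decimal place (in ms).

With log₂ n on the abscissa the relation is linear; from the two conditions:
  b = (465 − 433) / (log₂ 16 − log₂ 12) = 32 / (4 − 3.5850) = 77.101 ms/bit
  a = 433 − 77.101 × 3.5850 = 156.594 ms
Then RT(2) = 156.594 + 77.101 × log₂ 2 = 156.594 + 77.101 × 1 ≈ 233.696 ms.

233.7 ms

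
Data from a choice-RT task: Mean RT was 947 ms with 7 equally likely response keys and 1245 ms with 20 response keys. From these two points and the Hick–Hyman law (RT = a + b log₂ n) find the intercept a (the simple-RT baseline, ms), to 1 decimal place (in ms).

Slope: b = (1245 − 947) / (log₂ 20 − log₂ 7) = 298/1.5146 = 196.755 ms/bit.
a = RT₁ − b·log₂ n₁ = 947 − 196.755 × 2.8074 = 394.639 ms.

394.6 ms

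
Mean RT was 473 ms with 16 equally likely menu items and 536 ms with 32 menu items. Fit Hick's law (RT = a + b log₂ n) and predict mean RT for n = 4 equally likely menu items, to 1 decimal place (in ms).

Fit slope and intercept:
  b = (536 − 473) / (log₂ 32 − log₂ 16) = 63 / (5 − 4) = 63.000 ms/bit
  a = 473 − 63.000 × 4 = 221.000 ms
Then RT(4) = 221.000 + 63.000 × log₂ 4 = 221.000 + 63.000 × 2 ≈ 347.000 ms.

347.0 ms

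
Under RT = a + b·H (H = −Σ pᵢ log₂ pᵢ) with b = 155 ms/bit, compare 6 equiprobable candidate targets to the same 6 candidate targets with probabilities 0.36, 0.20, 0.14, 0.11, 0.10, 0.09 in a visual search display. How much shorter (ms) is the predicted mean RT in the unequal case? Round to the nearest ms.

31 ms

Equiprobable entropy H₀ = log₂ 6 = 2.5850 bits.
Skewed entropy H = −Σ pᵢ log₂ pᵢ = 2.3872 bits.
ΔRT = b·(H₀ − H) = 155 × 0.1977 = 30.65 ms.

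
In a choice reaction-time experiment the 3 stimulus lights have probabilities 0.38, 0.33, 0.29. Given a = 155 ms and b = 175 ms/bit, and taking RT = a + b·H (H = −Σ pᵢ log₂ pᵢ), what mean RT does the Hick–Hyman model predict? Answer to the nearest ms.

H = 0.38·log₂(1/0.38) + 0.33·log₂(1/0.33) + 0.29·log₂(1/0.29) = 1.5762 bits.
RT = 155 + 175 × 1.5762 = 430.83 ms.

431 ms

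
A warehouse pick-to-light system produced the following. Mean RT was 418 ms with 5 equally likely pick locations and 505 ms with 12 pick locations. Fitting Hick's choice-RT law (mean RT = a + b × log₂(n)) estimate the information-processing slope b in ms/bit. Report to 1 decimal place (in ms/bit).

b = (RT₂ − RT₁)/(log₂ n₂ − log₂ n₁) = (505 − 418)/(3.5850 − 2.3219) = 68.882 ms/bit.

68.9 ms/bit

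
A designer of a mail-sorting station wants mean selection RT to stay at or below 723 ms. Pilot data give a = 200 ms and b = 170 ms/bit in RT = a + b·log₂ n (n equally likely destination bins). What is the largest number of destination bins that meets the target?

8

170·log₂ n ≤ 723 − 200 = 523, giving log₂ n ≤ 3.0765 and n ≤ 8.435. The largest whole number is 8.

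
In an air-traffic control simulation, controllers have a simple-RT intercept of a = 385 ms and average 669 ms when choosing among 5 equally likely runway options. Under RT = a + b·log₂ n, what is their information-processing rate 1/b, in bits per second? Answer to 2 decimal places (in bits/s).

Choice component = 669 − 385 = 284 ms over log₂(5) = 2.3219 bits.
b = 284 / 2.3219 = 122.312 ms/bit, so 1/b = 8.176 bits/s.

8.18 bits/s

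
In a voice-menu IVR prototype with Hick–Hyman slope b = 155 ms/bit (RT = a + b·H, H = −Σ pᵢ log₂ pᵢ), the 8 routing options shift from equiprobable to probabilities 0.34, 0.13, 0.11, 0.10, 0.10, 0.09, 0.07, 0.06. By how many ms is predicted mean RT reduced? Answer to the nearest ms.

Equiprobable entropy H₀ = log₂ 8 = 3.0000 bits.
Skewed entropy H = −Σ pᵢ log₂ pᵢ = 2.7512 bits.
ΔRT = b·(H₀ − H) = 155 × 0.2488 = 38.56 ms.

39 ms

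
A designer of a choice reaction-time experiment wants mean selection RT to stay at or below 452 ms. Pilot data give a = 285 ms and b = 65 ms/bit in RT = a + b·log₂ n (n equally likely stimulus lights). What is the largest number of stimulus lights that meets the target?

5

65·log₂ n ≤ 452 − 285 = 167, giving log₂ n ≤ 2.5692 and n ≤ 5.935. The largest whole number is 5.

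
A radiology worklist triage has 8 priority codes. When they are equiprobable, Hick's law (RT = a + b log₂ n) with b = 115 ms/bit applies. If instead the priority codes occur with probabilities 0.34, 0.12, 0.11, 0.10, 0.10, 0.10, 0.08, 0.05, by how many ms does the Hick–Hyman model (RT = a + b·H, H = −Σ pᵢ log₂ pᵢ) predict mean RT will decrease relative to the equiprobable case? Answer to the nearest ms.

Equiprobable entropy H₀ = log₂ 8 = 3.0000 bits.
Skewed entropy H = −Σ pᵢ log₂ pᵢ = 2.7507 bits.
ΔRT = b·(H₀ − H) = 115 × 0.2493 = 28.67 ms.

29 ms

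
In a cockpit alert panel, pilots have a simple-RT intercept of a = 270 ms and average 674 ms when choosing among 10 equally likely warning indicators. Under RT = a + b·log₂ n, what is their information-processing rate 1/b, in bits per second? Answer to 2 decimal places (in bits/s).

Choice component = 674 − 270 = 404 ms over log₂(10) = 3.3219 bits.
b = 404 / 3.3219 = 121.616 ms/bit, so 1/b = 8.223 bits/s.

8.22 bits/s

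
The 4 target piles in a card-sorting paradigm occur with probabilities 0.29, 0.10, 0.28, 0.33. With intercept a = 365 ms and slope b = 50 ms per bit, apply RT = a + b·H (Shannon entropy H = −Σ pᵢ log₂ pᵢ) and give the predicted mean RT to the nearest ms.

H = 0.29·log₂(1/0.29) + 0.10·log₂(1/0.10) + 0.28·log₂(1/0.28) + 0.33·log₂(1/0.33) = 1.8921 bits.
RT = 365 + 50 × 1.8921 = 459.61 ms.

460 ms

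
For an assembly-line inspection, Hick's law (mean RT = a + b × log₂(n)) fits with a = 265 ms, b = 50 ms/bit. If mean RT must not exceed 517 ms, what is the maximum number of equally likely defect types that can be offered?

32

Information budget: (517 − 265)/50 = 5.0400 bits, so n ≤ 2^5.0400 = 32.900 → at most 32.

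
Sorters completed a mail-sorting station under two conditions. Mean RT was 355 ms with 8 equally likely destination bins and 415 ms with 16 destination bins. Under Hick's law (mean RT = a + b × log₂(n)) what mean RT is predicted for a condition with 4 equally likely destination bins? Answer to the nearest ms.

With log₂ n on the abscissa the relation is linear; from the two conditions:
  b = (415 − 355) / (log₂ 16 − log₂ 8) = 60 / (4 − 3) = 60 ms/bit
  a = 355 − 60 × 3 = 175 ms
Then RT(4) = 175 + 60 × log₂ 4 = 175 + 60 × 2 ≈ 295.000 ms.

295 ms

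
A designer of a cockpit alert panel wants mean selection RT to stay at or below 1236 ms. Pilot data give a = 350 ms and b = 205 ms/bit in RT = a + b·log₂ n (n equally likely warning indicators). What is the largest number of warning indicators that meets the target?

20

Set 350 + 205·log₂ n ≤ 1236 → log₂ n ≤ (1236 − 350)/205 = 4.3220.
So n ≤ 2^4.3220 = 20.000; the largest integer n is 20.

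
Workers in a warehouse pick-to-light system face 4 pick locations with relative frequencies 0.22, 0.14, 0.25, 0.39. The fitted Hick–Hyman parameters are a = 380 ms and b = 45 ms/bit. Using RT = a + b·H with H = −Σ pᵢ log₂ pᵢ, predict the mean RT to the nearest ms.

466 ms

H = 0.22·log₂(1/0.22) + 0.14·log₂(1/0.14) + 0.25·log₂(1/0.25) + 0.39·log₂(1/0.39) = 1.9075 bits.
RT = 380 + 45 × 1.9075 = 465.84 ms.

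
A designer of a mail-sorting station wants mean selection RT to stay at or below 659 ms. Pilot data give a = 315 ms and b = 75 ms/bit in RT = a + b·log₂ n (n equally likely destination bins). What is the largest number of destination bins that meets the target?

24

75·log₂ n ≤ 659 − 315 = 344, giving log₂ n ≤ 4.5867 and n ≤ 24.028. The largest whole number is 24.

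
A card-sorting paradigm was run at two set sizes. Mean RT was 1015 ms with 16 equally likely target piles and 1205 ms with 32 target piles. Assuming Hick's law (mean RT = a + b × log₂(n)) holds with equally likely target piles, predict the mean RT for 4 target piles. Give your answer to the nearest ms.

Fit slope and intercept:
  b = (1205 − 1015) / (log₂ 32 − log₂ 16) = 190 / (5 − 4) = 190 ms/bit
  a = 1015 − 190 × 4 = 255 ms
Then RT(4) = 255 + 190 × log₂ 4 = 255 + 190 × 2 ≈ 635.000 ms.

635 ms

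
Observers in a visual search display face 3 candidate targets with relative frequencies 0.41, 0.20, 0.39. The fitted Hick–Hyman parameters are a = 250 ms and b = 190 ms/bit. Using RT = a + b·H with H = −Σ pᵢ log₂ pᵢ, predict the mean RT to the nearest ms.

539 ms

H = 0.41·log₂(1/0.41) + 0.20·log₂(1/0.20) + 0.39·log₂(1/0.39) = 1.5216 bits.
RT = 250 + 190 × 1.5216 = 539.10 ms.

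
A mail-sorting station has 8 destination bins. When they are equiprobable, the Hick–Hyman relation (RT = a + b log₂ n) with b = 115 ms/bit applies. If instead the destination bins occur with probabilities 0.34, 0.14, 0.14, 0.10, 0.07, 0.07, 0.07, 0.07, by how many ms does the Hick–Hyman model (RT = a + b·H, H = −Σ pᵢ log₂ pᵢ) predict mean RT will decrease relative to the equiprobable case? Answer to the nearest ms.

31 ms

The RT saving is b·ΔH. Equiprobable H₀ = log₂(8) = 3.0000 bits; with the given probabilities H = 2.7298 bits.
b·(H₀ − H) = 115 × (3.0000 − 2.7298) = 31.07 ms.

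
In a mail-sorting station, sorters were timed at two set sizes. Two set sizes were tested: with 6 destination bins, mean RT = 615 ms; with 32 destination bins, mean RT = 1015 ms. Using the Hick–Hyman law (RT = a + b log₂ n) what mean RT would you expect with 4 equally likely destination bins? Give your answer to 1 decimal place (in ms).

518.1 ms

Solve the two-equation system in a and b:
  b = (1015 − 615) / (log₂ 32 − log₂ 6) = 400 / (5 − 2.5850) = 165.629 ms/bit
  a = 615 − 165.629 × 2.5850 = 186.856 ms
Then RT(4) = 186.856 + 165.629 × log₂ 4 = 186.856 + 165.629 × 2 ≈ 518.113 ms.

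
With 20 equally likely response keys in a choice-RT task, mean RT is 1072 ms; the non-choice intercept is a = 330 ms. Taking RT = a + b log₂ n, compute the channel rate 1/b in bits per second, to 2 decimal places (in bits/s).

5.82 bits/s

b = (1072 − 330)/log₂ 20 = 742/4.3219 = 171.683 ms per bit = 0.17168 s/bit; the reciprocal is 5.825 bits/s.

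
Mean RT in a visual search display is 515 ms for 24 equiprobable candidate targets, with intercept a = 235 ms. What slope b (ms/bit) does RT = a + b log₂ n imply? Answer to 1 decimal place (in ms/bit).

b = (515 − 235) / log₂(24) = 280 / 4.5850 = 61.069 ms/bit.

61.1 ms/bit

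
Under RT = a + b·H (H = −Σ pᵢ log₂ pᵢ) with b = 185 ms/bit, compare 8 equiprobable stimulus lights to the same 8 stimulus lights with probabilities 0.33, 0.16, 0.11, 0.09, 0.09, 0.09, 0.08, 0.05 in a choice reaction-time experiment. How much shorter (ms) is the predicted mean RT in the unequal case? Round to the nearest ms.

Equiprobable entropy H₀ = log₂ 8 = 3.0000 bits.
Skewed entropy H = −Σ pᵢ log₂ pᵢ = 2.7467 bits.
ΔRT = b·(H₀ − H) = 185 × 0.2533 = 46.86 ms.

47 ms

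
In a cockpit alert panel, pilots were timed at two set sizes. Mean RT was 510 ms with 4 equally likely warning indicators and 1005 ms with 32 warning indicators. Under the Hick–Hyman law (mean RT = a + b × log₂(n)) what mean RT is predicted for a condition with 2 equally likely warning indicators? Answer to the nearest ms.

Solve the two-equation system in a and b:
  b = (1005 − 510) / (log₂ 32 − log₂ 4) = 495 / (5 − 2) = 165 ms/bit
  a = 510 − 165 × 2 = 180 ms
Then RT(2) = 180 + 165 × log₂ 2 = 180 + 165 × 1 ≈ 345.000 ms.

345 ms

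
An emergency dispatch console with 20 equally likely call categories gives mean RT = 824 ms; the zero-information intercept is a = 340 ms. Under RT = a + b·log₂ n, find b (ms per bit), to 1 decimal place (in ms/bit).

112.0 ms/bit

20 alternatives carry log₂ 20 = 4.3219 bits; the choice cost is 824 − 340 = 484 ms, so b = 484/4.3219 = 111.987 ms/bit.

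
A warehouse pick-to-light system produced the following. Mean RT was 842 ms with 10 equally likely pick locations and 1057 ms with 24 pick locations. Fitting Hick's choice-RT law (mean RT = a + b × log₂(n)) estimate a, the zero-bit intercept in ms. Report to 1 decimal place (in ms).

276.5 ms

The slope on a log₂ axis is (1057 − 842) / (4.5850 − 3.3219) = 170.225 ms/bit.
Intercept: a = 842 − 170.225·log₂(10) = 276.525 ms.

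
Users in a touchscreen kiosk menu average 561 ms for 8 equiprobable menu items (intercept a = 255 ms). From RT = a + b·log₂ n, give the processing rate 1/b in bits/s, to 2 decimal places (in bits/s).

9.80 bits/s

Choice component = 561 − 255 = 306 ms over log₂(8) = 3 bits.
b = 306 / 3 = 102.000 ms/bit, so 1/b = 9.804 bits/s.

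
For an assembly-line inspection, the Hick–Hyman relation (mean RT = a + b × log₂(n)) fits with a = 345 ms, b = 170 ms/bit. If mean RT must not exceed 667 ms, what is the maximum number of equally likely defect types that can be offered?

3

Set 345 + 170·log₂ n ≤ 667 → log₂ n ≤ (667 − 345)/170 = 1.8941.
So n ≤ 2^1.8941 = 3.717; the largest integer n is 3.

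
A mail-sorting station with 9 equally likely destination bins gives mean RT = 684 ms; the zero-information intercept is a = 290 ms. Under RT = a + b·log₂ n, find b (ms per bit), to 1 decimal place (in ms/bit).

124.3 ms/bit

log₂(9) = 3.1699 bits.
b = (RT − a)/log₂ n = (684 − 290) / 3.1699 = 124.293 ms/bit.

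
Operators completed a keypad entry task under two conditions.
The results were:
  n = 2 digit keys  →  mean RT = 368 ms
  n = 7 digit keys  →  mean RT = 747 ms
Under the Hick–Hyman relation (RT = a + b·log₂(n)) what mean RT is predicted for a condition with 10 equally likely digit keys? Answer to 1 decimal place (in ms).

Fit slope and intercept:
  b = (747 − 368) / (log₂ 7 − log₂ 2) = 379 / (2.8074 − 1) = 209.699 ms/bit
  a = 368 − 209.699 × 1 = 158.301 ms
Then RT(10) = 158.301 + 209.699 × log₂ 10 = 158.301 + 209.699 × 3.3219 ≈ 854.905 ms.

854.9 ms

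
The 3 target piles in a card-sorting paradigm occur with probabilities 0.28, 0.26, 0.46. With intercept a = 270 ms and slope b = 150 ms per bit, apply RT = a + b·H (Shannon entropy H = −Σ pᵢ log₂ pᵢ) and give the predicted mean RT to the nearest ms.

H = 0.28·log₂(1/0.28) + 0.26·log₂(1/0.26) + 0.46·log₂(1/0.46) = 1.5348 bits.
RT = 270 + 150 × 1.5348 = 500.23 ms.

500 ms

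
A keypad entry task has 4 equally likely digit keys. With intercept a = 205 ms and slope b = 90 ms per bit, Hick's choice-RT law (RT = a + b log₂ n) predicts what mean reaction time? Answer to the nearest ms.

log₂(4) = 2 bits, so RT = 205 + 90 × 2 ≈ 385.000 ms.

385 ms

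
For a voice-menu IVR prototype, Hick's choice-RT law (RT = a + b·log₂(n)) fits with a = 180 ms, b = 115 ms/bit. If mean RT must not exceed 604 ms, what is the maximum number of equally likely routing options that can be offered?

12

Set 180 + 115·log₂ n ≤ 604 → log₂ n ≤ (604 − 180)/115 = 3.6870.
So n ≤ 2^3.6870 = 12.879; the largest integer n is 12.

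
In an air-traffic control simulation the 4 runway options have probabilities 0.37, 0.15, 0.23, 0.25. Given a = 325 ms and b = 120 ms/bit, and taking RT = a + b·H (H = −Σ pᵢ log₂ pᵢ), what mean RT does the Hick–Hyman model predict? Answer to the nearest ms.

556 ms

H = 0.37·log₂(1/0.37) + 0.15·log₂(1/0.15) + 0.23·log₂(1/0.23) + 0.25·log₂(1/0.25) = 1.9289 bits.
RT = 325 + 120 × 1.9289 = 556.47 ms.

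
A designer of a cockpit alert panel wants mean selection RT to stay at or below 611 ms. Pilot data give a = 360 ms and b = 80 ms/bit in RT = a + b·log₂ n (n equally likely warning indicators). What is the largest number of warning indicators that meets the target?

Set 360 + 80·log₂ n ≤ 611 → log₂ n ≤ (611 − 360)/80 = 3.1375.
So n ≤ 2^3.1375 = 8.800; the largest integer n is 8.

8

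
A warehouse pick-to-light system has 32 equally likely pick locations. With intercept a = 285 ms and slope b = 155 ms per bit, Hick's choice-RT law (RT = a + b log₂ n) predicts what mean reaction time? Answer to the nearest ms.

log₂(32) = 5 bits, so RT = 285 + 155 × 5 ≈ 1060.000 ms.

1060 ms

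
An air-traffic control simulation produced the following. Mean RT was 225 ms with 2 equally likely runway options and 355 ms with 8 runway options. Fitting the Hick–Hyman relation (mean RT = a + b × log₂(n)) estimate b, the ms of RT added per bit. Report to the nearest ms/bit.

65 ms/bit

b = (RT₂ − RT₁)/(log₂ n₂ − log₂ n₁) = (355 − 225)/(3 − 1) = 65 ms/bit.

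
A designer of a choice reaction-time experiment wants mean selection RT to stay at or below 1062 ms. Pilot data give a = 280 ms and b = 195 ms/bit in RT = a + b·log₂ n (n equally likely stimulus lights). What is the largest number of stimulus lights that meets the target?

16

Information budget: (1062 − 280)/195 = 4.0103 bits, so n ≤ 2^4.0103 = 16.114 → at most 16.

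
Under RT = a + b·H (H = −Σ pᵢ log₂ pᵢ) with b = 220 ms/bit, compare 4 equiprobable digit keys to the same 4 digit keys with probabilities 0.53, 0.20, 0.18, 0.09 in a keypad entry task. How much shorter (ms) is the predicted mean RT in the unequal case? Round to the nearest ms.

64 ms

The RT saving is b·ΔH. Equiprobable H₀ = log₂(4) = 2.0000 bits; with the given probabilities H = 1.7078 bits.
b·(H₀ − H) = 220 × (2.0000 − 1.7078) = 64.29 ms.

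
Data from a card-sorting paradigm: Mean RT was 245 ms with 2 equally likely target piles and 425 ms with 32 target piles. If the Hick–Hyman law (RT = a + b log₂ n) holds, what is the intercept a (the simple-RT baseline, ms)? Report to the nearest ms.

Slope: b = (425 − 245) / (log₂ 32 − log₂ 2) = 180/4.0000 = 45 ms/bit.
a = RT₁ − b·log₂ n₁ = 245 − 45 × 1 = 200.000 ms.

200 ms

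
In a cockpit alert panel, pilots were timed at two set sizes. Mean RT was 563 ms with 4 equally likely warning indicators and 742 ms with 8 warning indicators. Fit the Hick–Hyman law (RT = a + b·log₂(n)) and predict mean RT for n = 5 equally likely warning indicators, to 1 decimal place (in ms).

620.6 ms

RT is linear in log₂ n, so two points fix the line:
  b = (742 − 563) / (log₂ 8 − log₂ 4) = 179 / (3 − 2) = 179.000 ms/bit
  a = 563 − 179.000 × 2 = 205.000 ms
Then RT(5) = 205.000 + 179.000 × log₂ 5 = 205.000 + 179.000 × 2.3219 ≈ 620.625 ms.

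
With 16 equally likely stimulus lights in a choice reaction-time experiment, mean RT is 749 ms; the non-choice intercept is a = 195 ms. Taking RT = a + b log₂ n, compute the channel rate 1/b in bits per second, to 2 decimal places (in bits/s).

b = (749 − 195)/log₂ 16 = 554/4 = 138.500 ms per bit = 0.13850 s/bit; the reciprocal is 7.220 bits/s.

7.22 bits/s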